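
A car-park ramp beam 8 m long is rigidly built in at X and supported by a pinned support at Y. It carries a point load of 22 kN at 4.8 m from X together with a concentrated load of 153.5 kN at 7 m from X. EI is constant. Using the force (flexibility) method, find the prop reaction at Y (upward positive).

R_Y = 134.4 kN

Release the roller at Y. Primary structure: cantilever fixed at X.
Free-end deflection of the primary structure under the applied loading (downward +):
  point load 22 at a = 4.8: Pa²(3L − a)/(6EI) = 1622/EI
  point load 153.5 at a = 7: Pa²(3L − a)/(6EI) = 21311/EI
  δ_0 = 22933/EI
Flexibility coefficient — unit upward force at Y: δ_{YY} = L³/(3EI) = 170.7/EI.
The prop prevents deflection at Y: R_Y = δ_0/δ_{YY} = 22933/170.7 = 134.4 kN.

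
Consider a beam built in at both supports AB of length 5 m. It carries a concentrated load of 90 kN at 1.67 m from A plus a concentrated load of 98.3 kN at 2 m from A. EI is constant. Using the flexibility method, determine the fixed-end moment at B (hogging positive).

Release both end moments; the primary structure is a simply-supported span AB with redundants M_A and M_B.
On the primary (simply-supported) span, the end slopes from the loading are:
  at A: point load 90 at a = 1.67: Pab(L + b)/(6LEI) = 139/EI
  at B: point load 90 at a = 1.67: Pab(L + a)/(6LEI) = 111.3/EI
  at A: point load 98.3 at a = 2: Pab(L + b)/(6LEI) = 157.3/EI
  at B: point load 98.3 at a = 2: Pab(L + a)/(6LEI) = 137.6/EI
  θ_A0 = 296.3/EI,  θ_B0 = 248.9/EI
Flexibility coefficients: a unit moment at one end gives L/(3EI) there and L/(6EI) at the far end, so f₁₁ = f₂₂ = 1.667/EI and f₁₂ = f₂₁ = 0.8333/EI.
Compatibility — zero rotation at each built-in end:
  1.667 M_A + 0.8333 M_B = 296.3
  0.8333 M_A + 1.667 M_B = 248.9
Solving the pair gives M_A = 137.4 kN·m and M_B = 80.62 kN·m (hogging).

M_B = 80.62 kN·m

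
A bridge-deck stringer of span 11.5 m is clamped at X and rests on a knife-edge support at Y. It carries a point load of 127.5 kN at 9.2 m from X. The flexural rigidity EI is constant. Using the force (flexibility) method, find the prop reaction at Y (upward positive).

R_Y = 89.76 kN

Choose R_Y as the redundant. The primary structure is the cantilever fixed at X.
Primary-structure tip deflection at Y by superposition:
  point load 127.5 at a = 9.2: Pa²(3L − a)/(6EI) = 45505/EI
Tip deflection under a unit load at Y: L³/(3EI) = 507/EI.
Compatibility at Y: δ_0 − R_Y·δ_{YY} = 0, so R_Y = 45505/507 = 89.76 kN.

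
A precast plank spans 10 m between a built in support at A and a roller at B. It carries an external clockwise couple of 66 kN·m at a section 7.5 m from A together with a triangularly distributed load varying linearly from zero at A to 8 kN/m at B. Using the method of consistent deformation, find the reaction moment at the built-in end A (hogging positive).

M_A = 19.85 kN·m

Release the roller at B. Primary structure: cantilever fixed at A.
Free-end deflection of the primary structure under the applied loading (downward +):
  clockwise couple 66 at a = 7.5: M₀a(2L − a)/(2EI) = 3094/EI
  triangular load, peak 8 at the free end: 11w₀L⁴/(120EI) = 7333/EI
  δ_0 = 10427/EI
Flexibility coefficient — unit upward force at B: δ_{BB} = L³/(3EI) = 333.3/EI.
Compatibility at B: δ_0 − R_B·δ_{BB} = 0, so R_B = 10427/333.3 = 31.28 kN.
Moment equilibrium about A: M_A = Σ(load moments about A) − R_B·L = 332.7 − 31.28×10 = 19.85 kN·m.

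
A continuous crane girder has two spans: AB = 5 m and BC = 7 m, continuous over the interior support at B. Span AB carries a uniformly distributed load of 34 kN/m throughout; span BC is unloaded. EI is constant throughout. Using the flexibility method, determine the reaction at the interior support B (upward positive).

Insert a hinge at B; M_B is the redundant, and each span becomes simply supported.
End slopes at the hinge B, treating each span as simply supported:
  span AB: UDL 34: wL³/(24EI) = 177.1/EI
  relative rotation θ_0 = (177.1 + 0)/EI = 177.1/EI
A unit hogging moment at B produces rotation L₁/(3EI) + L₂/(3EI) = 4/EI.
Slope continuity at B: θ_0 = M_B·4/EI, so M_B = 177.1/4 = 44.27 kN·m (hogging).
Span AB, ΣM about A with M_B applied at B: R_B^{AB}·5 = 425 + 44.27, so R_B^{AB} = 93.85 kN and R_A = 170 − 93.85 = 76.15 kN.
Span BC, ΣM about C: R_B^{BC}·7 = 0 + 44.27, so R_B^{BC} = 6.324 kN and R_C = 0 − 6.324 = -6.324 kN.
R_B = 93.85 + 6.324 = 100.2 kN.

R_B = 100.2 kN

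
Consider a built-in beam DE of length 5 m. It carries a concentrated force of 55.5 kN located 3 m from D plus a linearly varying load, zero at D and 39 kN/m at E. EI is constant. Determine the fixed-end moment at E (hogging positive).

M_E = 88.71 kN·m

Take the two fixed-end moments M_D, M_E as redundants; the released structure is the simple span DE.
Simple-span end rotations at D and E under the given loads:
  at D: point load 55.5 at a = 3: Pab(L + b)/(6LEI) = 77.7/EI
  at E: point load 55.5 at a = 3: Pab(L + a)/(6LEI) = 88.8/EI
  at D: triangular load, peak 39: 7w₀L³/(360EI) = 94.79/EI
  at E: triangular load, peak 39: w₀L³/(45EI) = 108.3/EI
  θ_D0 = 172.5/EI,  θ_E0 = 197.1/EI
Flexibility coefficients: a unit moment at one end gives L/(3EI) there and L/(6EI) at the far end, so f₁₁ = f₂₂ = 1.667/EI and f₁₂ = f₂₁ = 0.8333/EI.
Compatibility — zero rotation at each built-in end:
  1.667 M_D + 0.8333 M_E = 172.5
  0.8333 M_D + 1.667 M_E = 197.1
Solving the pair gives M_D = 59.14 kN·m and M_E = 88.71 kN·m (hogging).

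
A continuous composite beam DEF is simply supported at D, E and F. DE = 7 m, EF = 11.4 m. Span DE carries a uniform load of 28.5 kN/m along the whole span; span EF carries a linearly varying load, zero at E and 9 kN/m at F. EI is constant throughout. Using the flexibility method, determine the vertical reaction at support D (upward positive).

Insert a hinge at E; M_E is the redundant, and each span becomes simply supported.
Discontinuity in slope at E on the released structure — sum the simple-span end rotations:
  span DE: UDL 28.5: wL³/(24EI) = 407.3/EI
  span EF: triangular load, peak 9: 7w₀L³/(360EI) = 259.3/EI
  relative rotation θ_0 = (407.3 + 259.3)/EI = 666.6/EI
A unit hogging moment at E produces rotation L₁/(3EI) + L₂/(3EI) = 6.133/EI.
Compatibility: M_E·(L₁+L₂)/(3EI) = θ_0, giving M_E = 108.7 kN·m (hogging).
Span DE, ΣM about D with M_E applied at E: R_E^{DE}·7 = 698.2 + 108.7, so R_E^{DE} = 115.3 kN and R_D = 199.5 − 115.3 = 84.22 kN.

R_D = 84.22 kN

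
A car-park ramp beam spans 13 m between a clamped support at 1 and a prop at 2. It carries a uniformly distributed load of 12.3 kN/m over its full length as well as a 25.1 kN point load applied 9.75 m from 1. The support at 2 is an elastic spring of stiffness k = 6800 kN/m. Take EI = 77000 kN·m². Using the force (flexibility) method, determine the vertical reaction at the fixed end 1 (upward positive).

R_1 = 110.3 kN

Take the reaction at 2 as the redundant and release it; the primary structure is a cantilever fixed at 1.
Downward deflection at the released point 2 due to the loads:
  UDL 12.3: wL⁴/(8EI) = 43913/EI
  point load 25.1 at a = 9.75: Pa²(3L − a)/(6EI) = 11632/EI
  δ_0 = 55545/EI
Flexibility coefficient — unit upward force at 2: δ_{22} = L³/(3EI) = 732.3/EI.
With EI = 77000 kN·m²: δ_0 = 0.72136 m and δ_{22} = 0.009511 m/kN.
Compatibility — the spring shortens by R_2/k under the reaction it provides: δ_0 − R_2·δ_{22} = R_2/k. With 1/k = 0.000147 m/kN, R_2 = δ_0 / (δ_{22} + 1/k) = 0.72136 / (0.009511 + 0.000147) = 74.69 kN.
Vertical equilibrium: R_1 = ΣP − R_2 = 185 − 74.69 = 110.3 kN.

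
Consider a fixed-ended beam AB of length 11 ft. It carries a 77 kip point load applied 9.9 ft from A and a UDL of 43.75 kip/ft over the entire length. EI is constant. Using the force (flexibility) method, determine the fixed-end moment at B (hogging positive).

Take the two fixed-end moments M_A, M_B as redundants; the released structure is the simple span AB.
Simple-span end rotations at A and B under the given loads:
  at A: point load 77 at a = 9.9: Pab(L + b)/(6LEI) = 153.7/EI
  at B: point load 77 at a = 9.9: Pab(L + a)/(6LEI) = 265.5/EI
  at A: UDL 43.75: wL³/(24EI) = 2426/EI
  at B: UDL 43.75: wL³/(24EI) = 2426/EI
  θ_A0 = 2580/EI,  θ_B0 = 2692/EI
Flexibility coefficients: a unit moment at one end gives L/(3EI) there and L/(6EI) at the far end, so f₁₁ = f₂₂ = 3.667/EI and f₁₂ = f₂₁ = 1.833/EI.
Compatibility — zero rotation at each built-in end:
  3.667 M_A + 1.833 M_B = 2580
  1.833 M_A + 3.667 M_B = 2692
Solving the pair gives M_A = 448.8 kip·ft and M_B = 509.8 kip·ft (hogging).

M_B = 509.8 kip·ft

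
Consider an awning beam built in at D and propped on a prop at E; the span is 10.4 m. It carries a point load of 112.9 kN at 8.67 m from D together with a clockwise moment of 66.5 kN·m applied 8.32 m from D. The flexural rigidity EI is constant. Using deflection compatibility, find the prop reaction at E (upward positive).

Remove the prop at E; the released (primary) structure is a cantilever built in at D.
Primary-structure tip deflection at E by superposition:
  point load 112.9 at a = 8.67: Pa²(3L − a)/(6EI) = 31867/EI
  clockwise couple 66.5 at a = 8.32: M₀a(2L − a)/(2EI) = 3452/EI
  δ_0 = 35320/EI
Flexibility coefficient — unit upward force at E: δ_{EE} = L³/(3EI) = 375/EI.
The prop prevents deflection at E: R_E = δ_0/δ_{EE} = 35320/375 = 94.2 kN.

R_E = 94.2 kN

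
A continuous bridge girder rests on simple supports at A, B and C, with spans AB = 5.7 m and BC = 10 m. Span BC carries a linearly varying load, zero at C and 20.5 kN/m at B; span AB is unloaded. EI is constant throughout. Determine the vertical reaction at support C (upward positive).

R_C = 25.46 kN

Insert a hinge at B; M_B is the redundant, and each span becomes simply supported.
End slopes at the hinge B, treating each span as simply supported:
  span BC: triangular load, peak 20.5: w₀L³/(45EI) = 455.6/EI
  relative rotation θ_0 = (0 + 455.6)/EI = 455.6/EI
A unit hogging moment at B produces rotation L₁/(3EI) + L₂/(3EI) = 5.233/EI.
Slope continuity at B: θ_0 = M_B·5.233/EI, so M_B = 455.6/5.233 = 87.05 kN·m (hogging).
Span BC, ΣM about C: R_B^{BC}·10 = 683.3 + 87.05, so R_B^{BC} = 77.04 kN and R_C = 102.5 − 77.04 = 25.46 kN.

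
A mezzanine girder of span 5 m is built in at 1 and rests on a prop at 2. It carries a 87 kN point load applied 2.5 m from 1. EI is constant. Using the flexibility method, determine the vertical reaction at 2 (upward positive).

Take the reaction at 2 as the redundant and release it; the primary structure is a cantilever fixed at 1.
Free-end deflection of the primary structure under the applied loading (downward +):
  point load 87 at a = 2.5: Pa²(3L − a)/(6EI) = 1133/EI
Tip deflection under a unit load at 2: L³/(3EI) = 41.67/EI.
The prop prevents deflection at 2: R_2 = δ_0/δ_{22} = 1133/41.67 = 27.19 kN.

R_2 = 27.19 kN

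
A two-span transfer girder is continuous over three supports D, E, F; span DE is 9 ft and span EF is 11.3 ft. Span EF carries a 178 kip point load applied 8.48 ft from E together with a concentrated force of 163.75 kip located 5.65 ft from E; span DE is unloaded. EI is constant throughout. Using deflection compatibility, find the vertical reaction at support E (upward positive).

R_E = 191 kip

Release continuity at E by inserting a hinge; the redundant is the internal moment M_E. The primary structure is two simply-supported spans DE and EF.
Rotations at E on the released spans (each span's end-slope, ×1/EI):
  span EF: point load 178 at a = 8.48: Pab(L + b)/(6LEI) = 886.5/EI
  span EF: point load 163.75 at a = 5.65: Pab(L + b)/(6LEI) = 1307/EI
  relative rotation θ_0 = (0 + 2193)/EI = 2193/EI
A unit hogging moment at E produces rotation L₁/(3EI) + L₂/(3EI) = 6.767/EI.
Compatibility: M_E·(L₁+L₂)/(3EI) = θ_0, giving M_E = 324.1 kip·ft (hogging).
Span DE, ΣM about D with M_E applied at E: R_E^{DE}·9 = 0 + 324.1, so R_E^{DE} = 36.01 kip and R_D = 0 − 36.01 = -36.01 kip.
Span EF, ΣM about F: R_E^{EF}·11.3 = 1427 + 324.1, so R_E^{EF} = 155 kip and R_F = 341.8 − 155 = 186.8 kip.
R_E = 36.01 + 155 = 191 kip.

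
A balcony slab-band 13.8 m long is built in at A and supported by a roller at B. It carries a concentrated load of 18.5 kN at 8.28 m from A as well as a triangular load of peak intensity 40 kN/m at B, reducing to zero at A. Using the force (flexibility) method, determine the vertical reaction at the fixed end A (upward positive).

R_A = 134.7 kN

Choose R_B as the redundant. The primary structure is the cantilever fixed at A.
Free-end deflection of the primary structure under the applied loading (downward +):
  point load 18.5 at a = 8.28: Pa²(3L − a)/(6EI) = 7001/EI
  triangular load, peak 40 at the free end: 11w₀L⁴/(120EI) = 132980/EI
  δ_0 = 139982/EI
Flexibility coefficient — unit upward force at B: δ_{BB} = L³/(3EI) = 876/EI.
Compatibility at B: δ_0 − R_B·δ_{BB} = 0, so R_B = 139982/876 = 159.8 kN.
Vertical equilibrium: R_A = ΣP − R_B = 294.5 − 159.8 = 134.7 kN.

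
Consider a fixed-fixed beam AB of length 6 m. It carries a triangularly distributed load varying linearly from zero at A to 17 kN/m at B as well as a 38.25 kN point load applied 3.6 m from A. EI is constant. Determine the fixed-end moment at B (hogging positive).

M_B = 63.65 kN·m

Release both end moments; the primary structure is a simply-supported span AB with redundants M_A and M_B.
End rotations of the released simple span under the applied load (×1/EI):
  at A: triangular load, peak 17: 7w₀L³/(360EI) = 71.4/EI
  at B: triangular load, peak 17: w₀L³/(45EI) = 81.6/EI
  at A: point load 38.25 at a = 3.6: Pab(L + b)/(6LEI) = 77.11/EI
  at B: point load 38.25 at a = 3.6: Pab(L + a)/(6LEI) = 88.13/EI
  θ_A0 = 148.5/EI,  θ_B0 = 169.7/EI
Flexibility coefficients: a unit moment at one end gives L/(3EI) there and L/(6EI) at the far end, so f₁₁ = f₂₂ = 2/EI and f₁₂ = f₂₁ = 1/EI.
Compatibility — zero rotation at each built-in end:
  2 M_A + 1 M_B = 148.5
  1 M_A + 2 M_B = 169.7
Solving the pair gives M_A = 42.43 kN·m and M_B = 63.65 kN·m (hogging).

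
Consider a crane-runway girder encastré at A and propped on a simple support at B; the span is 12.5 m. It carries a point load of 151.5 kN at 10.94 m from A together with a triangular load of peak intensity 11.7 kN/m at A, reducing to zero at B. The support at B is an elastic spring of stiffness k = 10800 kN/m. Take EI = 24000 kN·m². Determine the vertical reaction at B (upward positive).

R_B = 137.4 kN

Release the roller at B. Primary structure: cantilever fixed at A.
Free-end deflection of the primary structure under the applied loading (downward +):
  point load 151.5 at a = 10.94: Pa²(3L − a)/(6EI) = 80265/EI
  triangular load, peak 11.7 at the fixed end: w₀L⁴/(30EI) = 9521/EI
  δ_0 = 89786/EI
Tip deflection under a unit load at B: L³/(3EI) = 651/EI.
With EI = 24000 kN·m²: δ_0 = 3.7411 m and δ_{BB} = 0.027127 m/kN.
Compatibility — the spring shortens by R_B/k under the reaction it provides: δ_0 − R_B·δ_{BB} = R_B/k. With 1/k = 0.000093 m/kN, R_B = δ_0 / (δ_{BB} + 1/k) = 3.7411 / (0.027127 + 0.000093) = 137.4 kN.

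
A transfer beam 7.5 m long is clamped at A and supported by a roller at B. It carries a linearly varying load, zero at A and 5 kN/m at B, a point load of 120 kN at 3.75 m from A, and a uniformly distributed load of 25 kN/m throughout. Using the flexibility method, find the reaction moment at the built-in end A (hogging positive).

M_A = 360.9 kN·m

Release the roller at B. Primary structure: cantilever fixed at A.
Downward deflection at the released point B due to the loads:
  triangular load, peak 5 at the free end: 11w₀L⁴/(120EI) = 1450/EI
  point load 120 at a = 3.75: Pa²(3L − a)/(6EI) = 5273/EI
  UDL 25: wL⁴/(8EI) = 9888/EI
  δ_0 = 16611/EI
Tip deflection under a unit load at B: L³/(3EI) = 140.6/EI.
Compatibility at B: δ_0 − R_B·δ_{BB} = 0, so R_B = 16611/140.6 = 118.1 kN.
Moment equilibrium about A: M_A = Σ(load moments about A) − R_B·L = 1247 − 118.1×7.5 = 360.9 kN·m.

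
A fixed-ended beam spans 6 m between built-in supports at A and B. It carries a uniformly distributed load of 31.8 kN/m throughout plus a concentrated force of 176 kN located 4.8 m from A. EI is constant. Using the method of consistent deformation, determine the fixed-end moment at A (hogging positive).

M_A = 129.2 kN·m

Release both end moments; the primary structure is a simply-supported span AB with redundants M_A and M_B.
On the primary (simply-supported) span, the end slopes from the loading are:
  at A: UDL 31.8: wL³/(24EI) = 286.2/EI
  at B: UDL 31.8: wL³/(24EI) = 286.2/EI
  at A: point load 176 at a = 4.8: Pab(L + b)/(6LEI) = 202.8/EI
  at B: point load 176 at a = 4.8: Pab(L + a)/(6LEI) = 304.1/EI
  θ_A0 = 489/EI,  θ_B0 = 590.3/EI
Flexibility coefficients: a unit moment at one end gives L/(3EI) there and L/(6EI) at the far end, so f₁₁ = f₂₂ = 2/EI and f₁₂ = f₂₁ = 1/EI.
Compatibility — zero rotation at each built-in end:
  2 M_A + 1 M_B = 489
  1 M_A + 2 M_B = 590.3
Solving the pair gives M_A = 129.2 kN·m and M_B = 230.6 kN·m (hogging).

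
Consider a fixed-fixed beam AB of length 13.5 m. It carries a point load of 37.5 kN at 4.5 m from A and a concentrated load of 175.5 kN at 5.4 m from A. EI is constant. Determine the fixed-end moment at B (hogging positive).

M_B = 264.9 kN·m

Take the two fixed-end moments M_A, M_B as redundants; the released structure is the simple span AB.
End rotations of the released simple span under the applied load (×1/EI):
  at A: point load 37.5 at a = 4.5: Pab(L + b)/(6LEI) = 421.9/EI
  at B: point load 37.5 at a = 4.5: Pab(L + a)/(6LEI) = 337.5/EI
  at A: point load 175.5 at a = 5.4: Pab(L + b)/(6LEI) = 2047/EI
  at B: point load 175.5 at a = 5.4: Pab(L + a)/(6LEI) = 1791/EI
  θ_A0 = 2469/EI,  θ_B0 = 2129/EI
Flexibility coefficients: a unit moment at one end gives L/(3EI) there and L/(6EI) at the far end, so f₁₁ = f₂₂ = 4.5/EI and f₁₂ = f₂₁ = 2.25/EI.
Compatibility — zero rotation at each built-in end:
  4.5 M_A + 2.25 M_B = 2469
  2.25 M_A + 4.5 M_B = 2129
Solving the pair gives M_A = 416.2 kN·m and M_B = 264.9 kN·m (hogging).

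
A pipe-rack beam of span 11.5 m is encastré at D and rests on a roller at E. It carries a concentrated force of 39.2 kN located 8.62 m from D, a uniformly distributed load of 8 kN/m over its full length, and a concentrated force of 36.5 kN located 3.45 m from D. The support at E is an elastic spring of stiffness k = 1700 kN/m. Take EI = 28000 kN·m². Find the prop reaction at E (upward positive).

R_E = 61.71 kN

Choose R_E as the redundant. The primary structure is the cantilever fixed at D.
Free-end deflection of the primary structure under the applied loading (downward +):
  point load 39.2 at a = 8.62: Pa²(3L − a)/(6EI) = 12564/EI
  UDL 8: wL⁴/(8EI) = 17490/EI
  point load 36.5 at a = 3.45: Pa²(3L − a)/(6EI) = 2248/EI
  δ_0 = 32302/EI
Flexibility coefficient — unit upward force at E: δ_{EE} = L³/(3EI) = 507/EI.
With EI = 28000 kN·m²: δ_0 = 1.1536 m and δ_{EE} = 0.018106 m/kN.
Compatibility — the spring shortens by R_E/k under the reaction it provides: δ_0 − R_E·δ_{EE} = R_E/k. With 1/k = 0.000588 m/kN, R_E = δ_0 / (δ_{EE} + 1/k) = 1.1536 / (0.018106 + 0.000588) = 61.71 kN.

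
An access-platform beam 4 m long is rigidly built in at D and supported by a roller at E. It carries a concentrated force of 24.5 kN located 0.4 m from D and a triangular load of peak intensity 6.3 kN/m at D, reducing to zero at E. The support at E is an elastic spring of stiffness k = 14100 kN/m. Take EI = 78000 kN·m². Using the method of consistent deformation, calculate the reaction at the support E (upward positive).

Remove the prop at E; the released (primary) structure is a cantilever built in at D.
Primary-structure tip deflection at E by superposition:
  point load 24.5 at a = 0.4: Pa²(3L − a)/(6EI) = 7.579/EI
  triangular load, peak 6.3 at the fixed end: w₀L⁴/(30EI) = 53.76/EI
  δ_0 = 61.34/EI
Flexibility coefficient — unit upward force at E: δ_{EE} = L³/(3EI) = 21.33/EI.
With EI = 78000 kN·m²: δ_0 = 0.000786 m and δ_{EE} = 0.000274 m/kN.
Compatibility — the spring shortens by R_E/k under the reaction it provides: δ_0 − R_E·δ_{EE} = R_E/k. With 1/k = 0.000071 m/kN, R_E = δ_0 / (δ_{EE} + 1/k) = 0.000786 / (0.000274 + 0.000071) = 2.283 kN.

R_E = 2.283 kN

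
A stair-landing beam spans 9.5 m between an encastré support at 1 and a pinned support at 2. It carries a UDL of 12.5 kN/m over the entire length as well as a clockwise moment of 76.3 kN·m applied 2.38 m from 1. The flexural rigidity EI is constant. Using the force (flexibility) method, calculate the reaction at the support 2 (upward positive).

Release the roller at 2. Primary structure: cantilever fixed at 1.
Deflection at 2 on the released cantilever, summing each load's contribution:
  UDL 12.5: wL⁴/(8EI) = 12727/EI
  clockwise couple 76.3 at a = 2.38: M₀a(2L − a)/(2EI) = 1509/EI
  δ_0 = 14236/EI
Tip deflection under a unit load at 2: L³/(3EI) = 285.8/EI.
Compatibility at 2: δ_0 − R_2·δ_{22} = 0, so R_2 = 14236/285.8 = 49.81 kN.

R_2 = 49.81 kN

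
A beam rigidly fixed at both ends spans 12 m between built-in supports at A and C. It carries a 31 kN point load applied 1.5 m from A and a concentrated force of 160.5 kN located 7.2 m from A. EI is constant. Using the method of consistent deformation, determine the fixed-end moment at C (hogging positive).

Take the two fixed-end moments M_A, M_C as redundants; the released structure is the simple span AC.
Simple-span end rotations at A and C under the given loads:
  at A: point load 31 at a = 1.5: Pab(L + b)/(6LEI) = 152.6/EI
  at C: point load 31 at a = 1.5: Pab(L + a)/(6LEI) = 91.55/EI
  at A: point load 160.5 at a = 7.2: Pab(L + b)/(6LEI) = 1294/EI
  at C: point load 160.5 at a = 7.2: Pab(L + a)/(6LEI) = 1479/EI
  θ_A0 = 1447/EI,  θ_C0 = 1571/EI
Flexibility coefficients: a unit moment at one end gives L/(3EI) there and L/(6EI) at the far end, so f₁₁ = f₂₂ = 4/EI and f₁₂ = f₂₁ = 2/EI.
Compatibility — zero rotation at each built-in end:
  4 M_A + 2 M_C = 1447
  2 M_A + 4 M_C = 1571
Solving the pair gives M_A = 220.5 kN·m and M_C = 282.4 kN·m (hogging).

M_C = 282.4 kN·m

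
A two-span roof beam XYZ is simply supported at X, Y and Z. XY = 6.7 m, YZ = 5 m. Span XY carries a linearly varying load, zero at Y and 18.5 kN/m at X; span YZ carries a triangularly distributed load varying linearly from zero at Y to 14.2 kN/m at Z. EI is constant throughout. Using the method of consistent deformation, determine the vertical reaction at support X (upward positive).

R_X = 35.86 kN

Release continuity at Y by inserting a hinge; the redundant is the internal moment M_Y. The primary structure is two simply-supported spans XY and YZ.
Rotations at Y on the released spans (each span's end-slope, ×1/EI):
  span XY: triangular load, peak 18.5: 7w₀L³/(360EI) = 108.2/EI
  span YZ: triangular load, peak 14.2: 7w₀L³/(360EI) = 34.51/EI
  relative rotation θ_0 = (108.2 + 34.51)/EI = 142.7/EI
A unit hogging moment at Y produces rotation L₁/(3EI) + L₂/(3EI) = 3.9/EI.
Slope continuity at Y: θ_0 = M_Y·3.9/EI, so M_Y = 142.7/3.9 = 36.59 kN·m (hogging).
Span XY, ΣM about X with M_Y applied at Y: R_Y^{XY}·6.7 = 138.4 + 36.59, so R_Y^{XY} = 26.12 kN and R_X = 61.98 − 26.12 = 35.86 kN.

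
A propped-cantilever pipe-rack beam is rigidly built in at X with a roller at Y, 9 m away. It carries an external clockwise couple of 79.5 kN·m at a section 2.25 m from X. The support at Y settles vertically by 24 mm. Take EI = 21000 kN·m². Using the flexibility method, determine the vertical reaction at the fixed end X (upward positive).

Release the roller at Y. Primary structure: cantilever fixed at X.
Downward deflection at the released point Y due to the loads:
  clockwise couple 79.5 at a = 2.25: M₀a(2L − a)/(2EI) = 1409/EI
Tip deflection under a unit load at Y: L³/(3EI) = 243/EI.
With EI = 21000 kN·m²: δ_0 = 0.067078 m and δ_{YY} = 0.011571 m/kN.
Compatibility — the beam at Y must follow the support down by 0.024 m: δ_0 − R_Y·δ_{YY} = 0.024, so R_Y = (0.067078 − 0.024)/0.011571 = 3.723 kN.
Vertical equilibrium: R_X = ΣP − R_Y = 0 − 3.723 = -3.723 kN.

R_X = -3.723 kN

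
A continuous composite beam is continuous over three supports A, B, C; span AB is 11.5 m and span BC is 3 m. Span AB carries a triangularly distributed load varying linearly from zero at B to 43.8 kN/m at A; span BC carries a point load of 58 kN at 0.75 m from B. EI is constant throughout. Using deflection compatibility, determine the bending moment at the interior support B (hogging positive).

Insert a hinge at B; M_B is the redundant, and each span becomes simply supported.
Discontinuity in slope at B on the released structure — sum the simple-span end rotations:
  span AB: triangular load, peak 43.8: 7w₀L³/(360EI) = 1295/EI
  span BC: point load 58 at a = 0.75: Pab(L + b)/(6LEI) = 28.55/EI
  relative rotation θ_0 = (1295 + 28.55)/EI = 1324/EI
A unit hogging moment at B produces rotation L₁/(3EI) + L₂/(3EI) = 4.833/EI.
Slope continuity at B: θ_0 = M_B·4.833/EI, so M_B = 1324/4.833 = 273.9 kN·m (hogging).

M_B = 273.9 kN·m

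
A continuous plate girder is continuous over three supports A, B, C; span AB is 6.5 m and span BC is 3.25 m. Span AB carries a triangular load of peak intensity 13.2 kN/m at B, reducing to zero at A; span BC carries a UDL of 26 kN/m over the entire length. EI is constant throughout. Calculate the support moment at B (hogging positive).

M_B = 36.23 kN·m

Release continuity at B by inserting a hinge; the redundant is the internal moment M_B. The primary structure is two simply-supported spans AB and BC.
Discontinuity in slope at B on the released structure — sum the simple-span end rotations:
  span AB: triangular load, peak 13.2: w₀L³/(45EI) = 80.56/EI
  span BC: UDL 26: wL³/(24EI) = 37.19/EI
  relative rotation θ_0 = (80.56 + 37.19)/EI = 117.7/EI
A unit hogging moment at B produces rotation L₁/(3EI) + L₂/(3EI) = 3.25/EI.
Slope continuity at B: θ_0 = M_B·3.25/EI, so M_B = 117.7/3.25 = 36.23 kN·m (hogging).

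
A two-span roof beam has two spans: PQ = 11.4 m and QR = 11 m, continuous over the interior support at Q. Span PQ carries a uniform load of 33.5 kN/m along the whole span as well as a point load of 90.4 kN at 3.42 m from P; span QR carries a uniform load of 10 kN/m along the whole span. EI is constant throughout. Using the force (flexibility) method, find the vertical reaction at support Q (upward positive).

Release continuity at Q by inserting a hinge; the redundant is the internal moment M_Q. The primary structure is two simply-supported spans PQ and QR.
Discontinuity in slope at Q on the released structure — sum the simple-span end rotations:
  span PQ: UDL 33.5: wL³/(24EI) = 2068/EI
  span PQ: point load 90.4 at a = 3.42: Pab(L + a)/(6LEI) = 534.6/EI
  span QR: UDL 10: wL³/(24EI) = 554.6/EI
  relative rotation θ_0 = (2603 + 554.6)/EI = 3157/EI
A unit hogging moment at Q produces rotation L₁/(3EI) + L₂/(3EI) = 7.467/EI.
Compatibility: M_Q·(L₁+L₂)/(3EI) = θ_0, giving M_Q = 422.8 kN·m (hogging).
Span PQ, ΣM about P with M_Q applied at Q: R_Q^{PQ}·11.4 = 2486 + 422.8, so R_Q^{PQ} = 255.2 kN and R_P = 472.3 − 255.2 = 217.1 kN.
Span QR, ΣM about R: R_Q^{QR}·11 = 605 + 422.8, so R_Q^{QR} = 93.44 kN and R_R = 110 − 93.44 = 16.56 kN.
R_Q = 255.2 + 93.44 = 348.6 kN.

R_Q = 348.6 kN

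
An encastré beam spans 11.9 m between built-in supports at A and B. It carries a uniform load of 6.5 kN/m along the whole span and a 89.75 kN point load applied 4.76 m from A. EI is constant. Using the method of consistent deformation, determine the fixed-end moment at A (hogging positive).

M_A = 230.5 kN·m

Take the two fixed-end moments M_A, M_B as redundants; the released structure is the simple span AB.
Simple-span end rotations at A and B under the given loads:
  at A: UDL 6.5: wL³/(24EI) = 456.4/EI
  at B: UDL 6.5: wL³/(24EI) = 456.4/EI
  at A: point load 89.75 at a = 4.76: Pab(L + b)/(6LEI) = 813.4/EI
  at B: point load 89.75 at a = 4.76: Pab(L + a)/(6LEI) = 711.7/EI
  θ_A0 = 1270/EI,  θ_B0 = 1168/EI
Flexibility coefficients: a unit moment at one end gives L/(3EI) there and L/(6EI) at the far end, so f₁₁ = f₂₂ = 3.967/EI and f₁₂ = f₂₁ = 1.983/EI.
Compatibility — zero rotation at each built-in end:
  3.967 M_A + 1.983 M_B = 1270
  1.983 M_A + 3.967 M_B = 1168
Solving the pair gives M_A = 230.5 kN·m and M_B = 179.2 kN·m (hogging).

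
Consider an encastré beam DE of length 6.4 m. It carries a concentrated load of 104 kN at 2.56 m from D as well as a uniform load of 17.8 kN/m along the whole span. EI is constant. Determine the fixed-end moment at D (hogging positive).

M_D = 156.6 kN·m

Take the two fixed-end moments M_D, M_E as redundants; the released structure is the simple span DE.
Simple-span end rotations at D and E under the given loads:
  at D: point load 104 at a = 2.56: Pab(L + b)/(6LEI) = 272.6/EI
  at E: point load 104 at a = 2.56: Pab(L + a)/(6LEI) = 238.6/EI
  at D: UDL 17.8: wL³/(24EI) = 194.4/EI
  at E: UDL 17.8: wL³/(24EI) = 194.4/EI
  θ_D0 = 467.1/EI,  θ_E0 = 433/EI
Flexibility coefficients: a unit moment at one end gives L/(3EI) there and L/(6EI) at the far end, so f₁₁ = f₂₂ = 2.133/EI and f₁₂ = f₂₁ = 1.067/EI.
Compatibility — zero rotation at each built-in end:
  2.133 M_D + 1.067 M_E = 467.1
  1.067 M_D + 2.133 M_E = 433
Solving the pair gives M_D = 156.6 kN·m and M_E = 124.7 kN·m (hogging).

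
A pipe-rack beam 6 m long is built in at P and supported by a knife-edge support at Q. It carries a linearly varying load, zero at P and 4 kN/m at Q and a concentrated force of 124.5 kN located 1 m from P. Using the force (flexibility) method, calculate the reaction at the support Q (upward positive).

R_Q = 11.5 kN

Remove the prop at Q; the released (primary) structure is a cantilever built in at P.
Deflection at Q on the released cantilever, summing each load's contribution:
  triangular load, peak 4 at the free end: 11w₀L⁴/(120EI) = 475.2/EI
  point load 124.5 at a = 1: Pa²(3L − a)/(6EI) = 352.8/EI
  δ_0 = 828/EI
Tip deflection under a unit load at Q: L³/(3EI) = 72/EI.
The prop prevents deflection at Q: R_Q = δ_0/δ_{QQ} = 828/72 = 11.5 kN.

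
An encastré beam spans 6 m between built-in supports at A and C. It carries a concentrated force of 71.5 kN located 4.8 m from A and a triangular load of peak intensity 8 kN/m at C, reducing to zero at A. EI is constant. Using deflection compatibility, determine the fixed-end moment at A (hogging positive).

Take the two fixed-end moments M_A, M_C as redundants; the released structure is the simple span AC.
On the primary (simply-supported) span, the end slopes from the loading are:
  at A: point load 71.5 at a = 4.8: Pab(L + b)/(6LEI) = 82.37/EI
  at C: point load 71.5 at a = 4.8: Pab(L + a)/(6LEI) = 123.6/EI
  at A: triangular load, peak 8: 7w₀L³/(360EI) = 33.6/EI
  at C: triangular load, peak 8: w₀L³/(45EI) = 38.4/EI
  θ_A0 = 116/EI,  θ_C0 = 162/EI
Flexibility coefficients: a unit moment at one end gives L/(3EI) there and L/(6EI) at the far end, so f₁₁ = f₂₂ = 2/EI and f₁₂ = f₂₁ = 1/EI.
Compatibility — zero rotation at each built-in end:
  2 M_A + 1 M_C = 116
  1 M_A + 2 M_C = 162
Solving the pair gives M_A = 23.33 kN·m and M_C = 69.31 kN·m (hogging).

M_A = 23.33 kN·m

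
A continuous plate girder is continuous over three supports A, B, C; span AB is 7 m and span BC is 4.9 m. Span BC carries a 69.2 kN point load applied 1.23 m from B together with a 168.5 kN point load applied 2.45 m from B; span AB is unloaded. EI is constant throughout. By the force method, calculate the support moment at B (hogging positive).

M_B = 86.7 kN·m

Insert a hinge at B; M_B is the redundant, and each span becomes simply supported.
Rotations at B on the released spans (each span's end-slope, ×1/EI):
  span BC: point load 69.2 at a = 1.23: Pab(L + b)/(6LEI) = 91.06/EI
  span BC: point load 168.5 at a = 2.45: Pab(L + b)/(6LEI) = 252.9/EI
  relative rotation θ_0 = (0 + 343.9)/EI = 343.9/EI
A unit hogging moment at B produces rotation L₁/(3EI) + L₂/(3EI) = 3.967/EI.
Slope continuity at B: θ_0 = M_B·3.967/EI, so M_B = 343.9/3.967 = 86.7 kN·m (hogging).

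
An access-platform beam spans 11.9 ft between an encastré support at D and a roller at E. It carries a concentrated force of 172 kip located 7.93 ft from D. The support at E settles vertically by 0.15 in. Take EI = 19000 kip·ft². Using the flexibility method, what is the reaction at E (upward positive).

R_E = 88.7 kip

Release the roller at E. Primary structure: cantilever fixed at D.
Deflection at E on the released cantilever, summing each load's contribution:
  point load 172 at a = 7.93: Pa²(3L − a)/(6EI) = 50061/EI
Flexibility coefficient — unit upward force at E: δ_{EE} = L³/(3EI) = 561.7/EI.
With EI = 19000 kip·ft²: δ_0 = 2.6348 ft and δ_{EE} = 0.029564 ft/kip.
Compatibility — the beam at E must follow the support down by 0.0125 ft: δ_0 − R_E·δ_{EE} = 0.0125, so R_E = (2.6348 − 0.0125)/0.029564 = 88.7 kip.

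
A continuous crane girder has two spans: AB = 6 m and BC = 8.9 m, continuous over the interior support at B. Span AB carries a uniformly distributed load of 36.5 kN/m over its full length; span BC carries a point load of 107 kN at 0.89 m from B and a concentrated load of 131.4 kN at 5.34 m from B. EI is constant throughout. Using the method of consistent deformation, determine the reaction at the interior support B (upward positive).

R_B = 323.1 kN

Release continuity at B by inserting a hinge; the redundant is the internal moment M_B. The primary structure is two simply-supported spans AB and BC.
Discontinuity in slope at B on the released structure — sum the simple-span end rotations:
  span AB: UDL 36.5: wL³/(24EI) = 328.5/EI
  span BC: point load 107 at a = 0.89: Pab(L + b)/(6LEI) = 241.6/EI
  span BC: point load 131.4 at a = 5.34: Pab(L + b)/(6LEI) = 582.9/EI
  relative rotation θ_0 = (328.5 + 824.4)/EI = 1153/EI
A unit hogging moment at B produces rotation L₁/(3EI) + L₂/(3EI) = 4.967/EI.
Slope continuity at B: θ_0 = M_B·4.967/EI, so M_B = 1153/4.967 = 232.1 kN·m (hogging).
Span AB, ΣM about A with M_B applied at B: R_B^{AB}·6 = 657 + 232.1, so R_B^{AB} = 148.2 kN and R_A = 219 − 148.2 = 70.81 kN.
Span BC, ΣM about C: R_B^{BC}·8.9 = 1325 + 232.1, so R_B^{BC} = 174.9 kN and R_C = 238.4 − 174.9 = 63.46 kN.
R_B = 148.2 + 174.9 = 323.1 kN.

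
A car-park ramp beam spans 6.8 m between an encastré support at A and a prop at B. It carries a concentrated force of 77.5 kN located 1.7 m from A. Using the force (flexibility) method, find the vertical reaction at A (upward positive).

R_A = 70.84 kN

Take the reaction at B as the redundant and release it; the primary structure is a cantilever fixed at A.
Downward deflection at the released point B due to the loads:
  point load 77.5 at a = 1.7: Pa²(3L − a)/(6EI) = 698.1/EI
Flexibility coefficient — unit upward force at B: δ_{BB} = L³/(3EI) = 104.8/EI.
Compatibility at B: δ_0 − R_B·δ_{BB} = 0, so R_B = 698.1/104.8 = 6.66 kN.
Vertical equilibrium: R_A = ΣP − R_B = 77.5 − 6.66 = 70.84 kN.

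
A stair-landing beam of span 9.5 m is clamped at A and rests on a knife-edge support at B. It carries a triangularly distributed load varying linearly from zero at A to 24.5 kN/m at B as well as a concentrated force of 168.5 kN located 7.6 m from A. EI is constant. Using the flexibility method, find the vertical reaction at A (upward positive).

R_A = 102.2 kN

Remove the prop at B; the released (primary) structure is a cantilever built in at A.
Free-end deflection of the primary structure under the applied loading (downward +):
  triangular load, peak 24.5 at the free end: 11w₀L⁴/(120EI) = 18292/EI
  point load 168.5 at a = 7.6: Pa²(3L − a)/(6EI) = 33902/EI
  δ_0 = 52194/EI
Flexibility coefficient — unit upward force at B: δ_{BB} = L³/(3EI) = 285.8/EI.
The prop prevents deflection at B: R_B = δ_0/δ_{BB} = 52194/285.8 = 182.6 kN.
Vertical equilibrium: R_A = ΣP − R_B = 284.9 − 182.6 = 102.2 kN.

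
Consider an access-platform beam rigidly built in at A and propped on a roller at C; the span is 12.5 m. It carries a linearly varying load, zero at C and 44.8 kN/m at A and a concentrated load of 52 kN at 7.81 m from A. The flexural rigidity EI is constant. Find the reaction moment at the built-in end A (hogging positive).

M_A = 571.4 kN·m

Remove the prop at C; the released (primary) structure is a cantilever built in at A.
Deflection at C on the released cantilever, summing each load's contribution:
  triangular load, peak 44.8 at the fixed end: w₀L⁴/(30EI) = 36458/EI
  point load 52 at a = 7.81: Pa²(3L − a)/(6EI) = 15695/EI
  δ_0 = 52153/EI
Flexibility coefficient — unit upward force at C: δ_{CC} = L³/(3EI) = 651/EI.
Compatibility at C: δ_0 − R_C·δ_{CC} = 0, so R_C = 52153/651 = 80.11 kN.
Moment equilibrium about A: M_A = Σ(load moments about A) − R_C·L = 1573 − 80.11×12.5 = 571.4 kN·m.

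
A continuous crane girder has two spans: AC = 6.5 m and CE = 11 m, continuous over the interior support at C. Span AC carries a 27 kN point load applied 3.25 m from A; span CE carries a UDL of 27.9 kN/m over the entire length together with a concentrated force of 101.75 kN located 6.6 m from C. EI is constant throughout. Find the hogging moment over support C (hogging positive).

M_C = 395.7 kN·m

Release continuity at C by inserting a hinge; the redundant is the internal moment M_C. The primary structure is two simply-supported spans AC and CE.
Rotations at C on the released spans (each span's end-slope, ×1/EI):
  span AC: point load 27 at a = 3.25: Pab(L + a)/(6LEI) = 71.3/EI
  span CE: UDL 27.9: wL³/(24EI) = 1547/EI
  span CE: point load 101.75 at a = 6.6: Pab(L + b)/(6LEI) = 689.5/EI
  relative rotation θ_0 = (71.3 + 2237)/EI = 2308/EI
A unit hogging moment at C produces rotation L₁/(3EI) + L₂/(3EI) = 5.833/EI.
Compatibility: M_C·(L₁+L₂)/(3EI) = θ_0, giving M_C = 395.7 kN·m (hogging).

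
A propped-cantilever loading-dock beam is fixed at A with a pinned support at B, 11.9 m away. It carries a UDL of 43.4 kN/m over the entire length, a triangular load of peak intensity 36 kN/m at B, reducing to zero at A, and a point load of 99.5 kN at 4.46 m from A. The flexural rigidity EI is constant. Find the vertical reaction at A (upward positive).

Remove the prop at B; the released (primary) structure is a cantilever built in at A.
Primary-structure tip deflection at B by superposition:
  UDL 43.4: wL⁴/(8EI) = 108790/EI
  triangular load, peak 36 at the free end: 11w₀L⁴/(120EI) = 66176/EI
  point load 99.5 at a = 4.46: Pa²(3L − a)/(6EI) = 10305/EI
  δ_0 = 185271/EI
Flexibility coefficient — unit upward force at B: δ_{BB} = L³/(3EI) = 561.7/EI.
The prop prevents deflection at B: R_B = δ_0/δ_{BB} = 185271/561.7 = 329.8 kN.
Vertical equilibrium: R_A = ΣP − R_B = 830.2 − 329.8 = 500.3 kN.

R_A = 500.3 kN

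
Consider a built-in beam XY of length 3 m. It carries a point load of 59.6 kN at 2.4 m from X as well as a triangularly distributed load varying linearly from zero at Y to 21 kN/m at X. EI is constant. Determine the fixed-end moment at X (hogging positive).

Take the two fixed-end moments M_X, M_Y as redundants; the released structure is the simple span XY.
On the primary (simply-supported) span, the end slopes from the loading are:
  at X: point load 59.6 at a = 2.4: Pab(L + b)/(6LEI) = 17.16/EI
  at Y: point load 59.6 at a = 2.4: Pab(L + a)/(6LEI) = 25.75/EI
  at X: triangular load, peak 21: w₀L³/(45EI) = 12.6/EI
  at Y: triangular load, peak 21: 7w₀L³/(360EI) = 11.03/EI
  θ_X0 = 29.76/EI,  θ_Y0 = 36.77/EI
Flexibility coefficients: a unit moment at one end gives L/(3EI) there and L/(6EI) at the far end, so f₁₁ = f₂₂ = 1/EI and f₁₂ = f₂₁ = 0.5/EI.
Compatibility — zero rotation at each built-in end:
  1 M_X + 0.5 M_Y = 29.76
  0.5 M_X + 1 M_Y = 36.77
Solving the pair gives M_X = 15.17 kN·m and M_Y = 29.19 kN·m (hogging).

M_X = 15.17 kN·m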